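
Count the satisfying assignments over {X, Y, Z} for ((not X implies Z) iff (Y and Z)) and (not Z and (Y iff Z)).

1

Initial set: {(((not X implies Z) iff (Y and Z)) and (not Z and (Y iff Z)))}.
(((not X implies Z) iff (Y and Z)) and (not Z and (Y iff Z))): α-rule — add ((not X implies Z) iff (Y and Z)), (not Z and (Y iff Z)).
(not Z and (Y iff Z)): α-rule — add not Z, (Y iff Z).
((not X implies Z) iff (Y and Z)): β-rule — branch into (not X implies Z), (Y and Z)  //  not (not X implies Z), not (Y and Z).
  branch 1 (add (not X implies Z), (Y and Z)):
    (Y and Z): α-rule — add Y, Z.
    × closes — contains both Z and not Z.
  branch 2 (add not (not X implies Z), not (Y and Z)):
    not (not X implies Z): α-rule — add not X, not Z.
    (Y iff Z): β-rule — branch into Y, Z  //  not Y, not Z.
      branch 2.1 (add Y, Z):
        × closes — contains both Z and not Z.
      branch 2.2 (add not Y, not Z):
        not (Y and Z): β-rule — branch into not Y  //  not Z.
          branch 2.2.1 (add not Y):
            ○ open, literals {X=0, Y=0, Z=0}.
          branch 2.2.2 (add not Z):
            ○ open, literals {X=0, Y=0, Z=0}.
2 branches closed, 2 open.
Each open branch fixes some atoms; the unmentioned ones are free. Counting distinct full assignments: branch {X=0, Y=0, Z=0} (none free) contributes 1 new; branch {X=0, Y=0, Z=0} (none free) contributes 0 new. Total: 1.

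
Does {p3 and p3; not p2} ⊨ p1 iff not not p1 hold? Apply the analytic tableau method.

Initial set: {T (p3 and p3); T not p2; F (p1 iff not not p1)}.
T (p3 and p3): α-rule — add T p3, T p3.
F (p1 iff not not p1): β-rule — branch into T p1, F not not p1  //  F p1, T not not p1.
  branch 1 (add T p1, F not not p1):
    F not not p1: drop double negation, giving F p1.
    × closes — contains both p1 and not p1.
  branch 2 (add F p1, T not not p1):
    T not not p1: drop double negation, giving T p1.
    × closes — contains both p1 and not p1.
All 2 branches close.
Every branch closed, so the premises entail the conclusion.

Yes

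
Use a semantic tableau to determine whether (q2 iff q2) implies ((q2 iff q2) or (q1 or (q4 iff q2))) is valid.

Valid

Assume the negation and expand:
Initial set: {not ((q2 iff q2) implies ((q2 iff q2) or (q1 or (q4 iff q2))))}.
not ((q2 iff q2) implies ((q2 iff q2) or (q1 or (q4 iff q2)))): α-rule — add (q2 iff q2), not ((q2 iff q2) or (q1 or (q4 iff q2))).
not ((q2 iff q2) or (q1 or (q4 iff q2))): α-rule — add not (q2 iff q2), not (q1 or (q4 iff q2)).
not (q1 or (q4 iff q2)): α-rule — add not q1, not (q4 iff q2).
(q2 iff q2): β-rule — branch into q2, q2  //  not q2, not q2.
  branch 1 (add q2, q2):
    not (q2 iff q2): β-rule — branch into q2, not q2  //  not q2, q2.
      branch 1.1 (add q2, not q2):
        × closes — contains both q2 and not q2.
      branch 1.2 (add not q2, q2):
        × closes — contains both q2 and not q2.
  branch 2 (add not q2, not q2):
    not (q2 iff q2): β-rule — branch into q2, not q2  //  not q2, q2.
      branch 2.1 (add q2, not q2):
        × closes — contains both q2 and not q2.
      branch 2.2 (add not q2, q2):
        × closes — contains both q2 and not q2.
All 4 branches close.
Every branch closed, so the negation is unsatisfiable and the formula is valid.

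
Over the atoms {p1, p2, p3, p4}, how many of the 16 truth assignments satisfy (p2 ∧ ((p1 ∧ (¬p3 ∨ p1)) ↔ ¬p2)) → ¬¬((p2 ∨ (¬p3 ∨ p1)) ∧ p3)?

Initial set: {((p2 ∧ ((p1 ∧ (¬p3 ∨ p1)) ↔ ¬p2)) → ¬¬((p2 ∨ (¬p3 ∨ p1)) ∧ p3))}.
((p2 ∧ ((p1 ∧ (¬p3 ∨ p1)) ↔ ¬p2)) → ¬¬((p2 ∨ (¬p3 ∨ p1)) ∧ p3)): β-rule — branch into ¬(p2 ∧ ((p1 ∧ (¬p3 ∨ p1)) ↔ ¬p2))  //  ¬¬((p2 ∨ (¬p3 ∨ p1)) ∧ p3).
  branch 1 (add ¬(p2 ∧ ((p1 ∧ (¬p3 ∨ p1)) ↔ ¬p2))):
    ¬(p2 ∧ ((p1 ∧ (¬p3 ∨ p1)) ↔ ¬p2)): β-rule — branch into ¬p2  //  ¬((p1 ∧ (¬p3 ∨ p1)) ↔ ¬p2).
      branch 1.1 (add ¬p2):
        ○ open, literals {p2=0}.
      branch 1.2 (add ¬((p1 ∧ (¬p3 ∨ p1)) ↔ ¬p2)):
        ¬((p1 ∧ (¬p3 ∨ p1)) ↔ ¬p2): β-rule — branch into (p1 ∧ (¬p3 ∨ p1)), ¬¬p2  //  ¬(p1 ∧ (¬p3 ∨ p1)), ¬p2.
          branch 1.2.1 (add (p1 ∧ (¬p3 ∨ p1)), ¬¬p2):
            (p1 ∧ (¬p3 ∨ p1)): α-rule — add p1, (¬p3 ∨ p1).
            (¬p3 ∨ p1): β-rule — branch into ¬p3  //  p1.
              branch 1.2.1.1 (add ¬p3):
                ○ open, literals {p1=1, p2=1, p3=0}.
              branch 1.2.1.2 (add p1):
                ○ open, literals {p1=1, p2=1}.
          branch 1.2.2 (add ¬(p1 ∧ (¬p3 ∨ p1)), ¬p2):
            ¬(p1 ∧ (¬p3 ∨ p1)): β-rule — branch into ¬p1  //  ¬(¬p3 ∨ p1).
              branch 1.2.2.1 (add ¬p1):
                ○ open, literals {p1=0, p2=0}.
              branch 1.2.2.2 (add ¬(¬p3 ∨ p1)):
                ¬(¬p3 ∨ p1): α-rule — add ¬¬p3, ¬p1.
                ○ open, literals {p1=0, p2=0, p3=1}.
  branch 2 (add ¬¬((p2 ∨ (¬p3 ∨ p1)) ∧ p3)):
    ¬¬((p2 ∨ (¬p3 ∨ p1)) ∧ p3): drop double negation, giving ((p2 ∨ (¬p3 ∨ p1)) ∧ p3).
    ((p2 ∨ (¬p3 ∨ p1)) ∧ p3): α-rule — add (p2 ∨ (¬p3 ∨ p1)), p3.
    (p2 ∨ (¬p3 ∨ p1)): β-rule — branch into p2  //  (¬p3 ∨ p1).
      branch 2.1 (add p2):
        ○ open, literals {p2=1, p3=1}.
      branch 2.2 (add (¬p3 ∨ p1)):
        (¬p3 ∨ p1): β-rule — branch into ¬p3  //  p1.
          branch 2.2.1 (add ¬p3):
            × closes — contains both p3 and ¬p3.
          branch 2.2.2 (add p1):
            ○ open, literals {p1=1, p3=1}.
1 branch closed, 7 open.
Each open branch fixes some atoms; the unmentioned ones are free. Counting distinct full assignments: branch {p2=0} (p1, p3, p4) contributes 8 new; branch {p1=1, p2=1, p3=0} (p4) contributes 2 new; branch {p1=1, p2=1} (p3, p4) contributes 2 new; branch {p1=0, p2=0} (p3, p4) contributes 0 new; branch {p1=0, p2=0, p3=1} (p4) contributes 0 new; branch {p2=1, p3=1} (p1, p4) contributes 2 new; branch {p1=1, p3=1} (p2, p4) contributes 0 new. Total: 14.

14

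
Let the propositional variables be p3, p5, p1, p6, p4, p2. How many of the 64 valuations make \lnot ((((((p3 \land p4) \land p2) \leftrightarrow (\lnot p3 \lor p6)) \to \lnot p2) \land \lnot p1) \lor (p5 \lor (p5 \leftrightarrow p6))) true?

9

Initial set: {\lnot ((((((p3 \land p4) \land p2) \leftrightarrow (\lnot p3 \lor p6)) \to \lnot p2) \land \lnot p1) \lor (p5 \lor (p5 \leftrightarrow p6)))}.
\lnot ((((((p3 \land p4) \land p2) \leftrightarrow (\lnot p3 \lor p6)) \to \lnot p2) \land \lnot p1) \lor (p5 \lor (p5 \leftrightarrow p6))): α-rule — add \lnot (((((p3 \land p4) \land p2) \leftrightarrow (\lnot p3 \lor p6)) \to \lnot p2) \land \lnot p1), \lnot (p5 \lor (p5 \leftrightarrow p6)).
\lnot (p5 \lor (p5 \leftrightarrow p6)): α-rule — add \lnot p5, \lnot (p5 \leftrightarrow p6).
\lnot (((((p3 \land p4) \land p2) \leftrightarrow (\lnot p3 \lor p6)) \to \lnot p2) \land \lnot p1): β-rule — branch into \lnot ((((p3 \land p4) \land p2) \leftrightarrow (\lnot p3 \lor p6)) \to \lnot p2)  //  \lnot \lnot p1.
  branch 1 (add \lnot ((((p3 \land p4) \land p2) \leftrightarrow (\lnot p3 \lor p6)) \to \lnot p2)):
    \lnot ((((p3 \land p4) \land p2) \leftrightarrow (\lnot p3 \lor p6)) \to \lnot p2): α-rule — add (((p3 \land p4) \land p2) \leftrightarrow (\lnot p3 \lor p6)), \lnot \lnot p2.
    \lnot (p5 \leftrightarrow p6): β-rule — branch into p5, \lnot p6  //  \lnot p5, p6.
      branch 1.1 (add p5, \lnot p6):
        × closes — contains both p5 and \lnot p5.
      branch 1.2 (add \lnot p5, p6):
        (((p3 \land p4) \land p2) \leftrightarrow (\lnot p3 \lor p6)): β-rule — branch into ((p3 \land p4) \land p2), (\lnot p3 \lor p6)  //  \lnot ((p3 \land p4) \land p2), \lnot (\lnot p3 \lor p6).
          branch 1.2.1 (add ((p3 \land p4) \land p2), (\lnot p3 \lor p6)):
            ((p3 \land p4) \land p2): α-rule — add (p3 \land p4), p2.
            (p3 \land p4): α-rule — add p3, p4.
            (\lnot p3 \lor p6): β-rule — branch into \lnot p3  //  p6.
              branch 1.2.1.1 (add \lnot p3):
                × closes — contains both p3 and \lnot p3.
              branch 1.2.1.2 (add p6):
                ○ open, literals {p2=T, p3=T, p4=T, p5=F, p6=T}.
          branch 1.2.2 (add \lnot ((p3 \land p4) \land p2), \lnot (\lnot p3 \lor p6)):
            \lnot (\lnot p3 \lor p6): α-rule — add \lnot \lnot p3, \lnot p6.
            × closes — contains both p6 and \lnot p6.
  branch 2 (add \lnot \lnot p1):
    \lnot (p5 \leftrightarrow p6): β-rule — branch into p5, \lnot p6  //  \lnot p5, p6.
      branch 2.1 (add p5, \lnot p6):
        × closes — contains both p5 and \lnot p5.
      branch 2.2 (add \lnot p5, p6):
        ○ open, literals {p1=T, p5=F, p6=T}.
4 branches closed, 2 open.
Each open branch fixes some atoms; the unmentioned ones are free. Counting distinct full assignments: branch {p2=T, p3=T, p4=T, p5=F, p6=T} (p1) contributes 2 new; branch {p1=T, p5=F, p6=T} (p3, p4, p2) contributes 7 new. Total: 9.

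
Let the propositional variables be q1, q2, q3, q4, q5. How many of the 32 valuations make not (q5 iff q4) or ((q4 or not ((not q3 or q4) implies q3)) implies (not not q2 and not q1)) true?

23

Initial set: {(not (q5 iff q4) or ((q4 or not ((not q3 or q4) implies q3)) implies (not not q2 and not q1)))}.
(not (q5 iff q4) or ((q4 or not ((not q3 or q4) implies q3)) implies (not not q2 and not q1))): β-rule — branch into not (q5 iff q4)  //  ((q4 or not ((not q3 or q4) implies q3)) implies (not not q2 and not q1)).
  branch 1 (add not (q5 iff q4)):
    not (q5 iff q4): β-rule — branch into q5, not q4  //  not q5, q4.
      branch 1.1 (add q5, not q4):
        ○ open, literals {q4=false, q5=true}.
      branch 1.2 (add not q5, q4):
        ○ open, literals {q4=true, q5=false}.
  branch 2 (add ((q4 or not ((not q3 or q4) implies q3)) implies (not not q2 and not q1))):
    ((q4 or not ((not q3 or q4) implies q3)) implies (not not q2 and not q1)): β-rule — branch into not (q4 or not ((not q3 or q4) implies q3))  //  (not not q2 and not q1).
      branch 2.1 (add not (q4 or not ((not q3 or q4) implies q3))):
        not (q4 or not ((not q3 or q4) implies q3)): α-rule — add not q4, not not ((not q3 or q4) implies q3).
        not not ((not q3 or q4) implies q3): β-rule — branch into not (not q3 or q4)  //  q3.
          branch 2.1.1 (add not (not q3 or q4)):
            not (not q3 or q4): α-rule — add not not q3, not q4.
            ○ open, literals {q3=true, q4=false}.
          branch 2.1.2 (add q3):
            ○ open, literals {q3=true, q4=false}.
      branch 2.2 (add (not not q2 and not q1)):
        (not not q2 and not q1): α-rule — add not not q2, not q1.
        not not q2: drop double negation, giving q2.
        ○ open, literals {q1=false, q2=true}.
0 branches closed, 5 open.
Each open branch fixes some atoms; the unmentioned ones are free. Counting distinct full assignments: branch {q4=false, q5=true} (q1, q2, q3) contributes 8 new; branch {q4=true, q5=false} (q1, q2, q3) contributes 8 new; branch {q3=true, q4=false} (q1, q2, q5) contributes 4 new; branch {q3=true, q4=false} (q1, q2, q5) contributes 0 new; branch {q1=false, q2=true} (q3, q4, q5) contributes 3 new. Total: 23.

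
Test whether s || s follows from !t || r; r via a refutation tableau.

Initial set: {(!t || r); r; !(s || s)}.
!(s || s): α-rule — add !s, !s.
(!t || r): β-rule — branch into !t  //  r.
  branch 1 (add !t):
    ○ open, literals {r=1, s=0, t=0}.
  branch 2 (add r):
    ○ open, literals {r=1, s=0}.
0 branches closed, 2 open.
An open branch gives a countermodel: r=1, s=0, t=0 (unmentioned atoms arbitrary); the premises hold there but the conclusion fails.

No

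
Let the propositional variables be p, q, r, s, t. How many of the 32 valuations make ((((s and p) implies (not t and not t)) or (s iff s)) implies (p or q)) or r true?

28

Initial set: {(((((s and p) implies (not t and not t)) or (s iff s)) implies (p or q)) or r)}.
(((((s and p) implies (not t and not t)) or (s iff s)) implies (p or q)) or r): β-rule — branch into ((((s and p) implies (not t and not t)) or (s iff s)) implies (p or q))  //  r.
  branch 1 (add ((((s and p) implies (not t and not t)) or (s iff s)) implies (p or q))):
    ((((s and p) implies (not t and not t)) or (s iff s)) implies (p or q)): β-rule — branch into not (((s and p) implies (not t and not t)) or (s iff s))  //  (p or q).
      branch 1.1 (add not (((s and p) implies (not t and not t)) or (s iff s))):
        not (((s and p) implies (not t and not t)) or (s iff s)): α-rule — add not ((s and p) implies (not t and not t)), not (s iff s).
        not ((s and p) implies (not t and not t)): α-rule — add (s and p), not (not t and not t).
        (s and p): α-rule — add s, p.
        not (s iff s): β-rule — branch into s, not s  //  not s, s.
          branch 1.1.1 (add s, not s):
            × closes — contains both s and not s.
          branch 1.1.2 (add not s, s):
            × closes — contains both s and not s.
      branch 1.2 (add (p or q)):
        (p or q): β-rule — branch into p  //  q.
          branch 1.2.1 (add p):
            ○ open, literals {p=true}.
          branch 1.2.2 (add q):
            ○ open, literals {q=true}.
  branch 2 (add r):
    ○ open, literals {r=true}.
2 branches closed, 3 open.
Each open branch fixes some atoms; the unmentioned ones are free. Counting distinct full assignments: branch {p=true} (q, r, s, t) contributes 16 new; branch {q=true} (p, r, s, t) contributes 8 new; branch {r=true} (p, q, s, t) contributes 4 new. Total: 28.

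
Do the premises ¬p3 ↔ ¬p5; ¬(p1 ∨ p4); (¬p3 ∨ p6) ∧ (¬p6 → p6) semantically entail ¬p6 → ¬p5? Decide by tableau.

Yes

Initial set: {(¬p3 ↔ ¬p5); ¬(p1 ∨ p4); ((¬p3 ∨ p6) ∧ (¬p6 → p6)); ¬(¬p6 → ¬p5)}.
¬(p1 ∨ p4): α-rule — add ¬p1, ¬p4.
((¬p3 ∨ p6) ∧ (¬p6 → p6)): α-rule — add (¬p3 ∨ p6), (¬p6 → p6).
¬(¬p6 → ¬p5): α-rule — add ¬p6, ¬¬p5.
(¬p3 ↔ ¬p5): β-rule — branch into ¬p3, ¬p5  //  ¬¬p3, ¬¬p5.
  branch 1 (add ¬p3, ¬p5):
    × closes — contains both p5 and ¬p5.
  branch 2 (add ¬¬p3, ¬¬p5):
    (¬p3 ∨ p6): β-rule — branch into ¬p3  //  p6.
      branch 2.1 (add ¬p3):
        × closes — contains both p3 and ¬p3.
      branch 2.2 (add p6):
        × closes — contains both p6 and ¬p6.
All 3 branches close.
Every branch closed, so the premises entail the conclusion.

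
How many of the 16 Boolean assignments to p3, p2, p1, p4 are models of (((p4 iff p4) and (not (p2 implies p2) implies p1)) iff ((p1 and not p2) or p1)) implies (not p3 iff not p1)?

12

Initial set: {((((p4 iff p4) and (not (p2 implies p2) implies p1)) iff ((p1 and not p2) or p1)) implies (not p3 iff not p1))}.
((((p4 iff p4) and (not (p2 implies p2) implies p1)) iff ((p1 and not p2) or p1)) implies (not p3 iff not p1)): β-rule — branch into not (((p4 iff p4) and (not (p2 implies p2) implies p1)) iff ((p1 and not p2) or p1))  //  (not p3 iff not p1).
  branch 1 (add not (((p4 iff p4) and (not (p2 implies p2) implies p1)) iff ((p1 and not p2) or p1))):
    not (((p4 iff p4) and (not (p2 implies p2) implies p1)) iff ((p1 and not p2) or p1)): β-rule — branch into ((p4 iff p4) and (not (p2 implies p2) implies p1)), not ((p1 and not p2) or p1)  //  not ((p4 iff p4) and (not (p2 implies p2) implies p1)), ((p1 and not p2) or p1).
      branch 1.1 (add ((p4 iff p4) and (not (p2 implies p2) implies p1)), not ((p1 and not p2) or p1)):
        ((p4 iff p4) and (not (p2 implies p2) implies p1)): α-rule — add (p4 iff p4), (not (p2 implies p2) implies p1).
        not ((p1 and not p2) or p1): α-rule — add not (p1 and not p2), not p1.
        (p4 iff p4): β-rule — branch into p4, p4  //  not p4, not p4.
          branch 1.1.1 (add p4, p4):
            (not (p2 implies p2) implies p1): β-rule — branch into not not (p2 implies p2)  //  p1.
              branch 1.1.1.1 (add not not (p2 implies p2)):
                not (p1 and not p2): β-rule — branch into not p1  //  not not p2.
                  branch 1.1.1.1.1 (add not p1):
                    not not (p2 implies p2): β-rule — branch into not p2  //  p2.
                      branch 1.1.1.1.1.1 (add not p2):
                        ○ open, literals {p1=false, p2=false, p4=true}.
                      branch 1.1.1.1.1.2 (add p2):
                        ○ open, literals {p1=false, p2=true, p4=true}.
                  branch 1.1.1.1.2 (add not not p2):
                    not not (p2 implies p2): β-rule — branch into not p2  //  p2.
                      branch 1.1.1.1.2.1 (add not p2):
                        × closes — contains both p2 and not p2.
                      branch 1.1.1.1.2.2 (add p2):
                        ○ open, literals {p1=false, p2=true, p4=true}.
              branch 1.1.1.2 (add p1):
                × closes — contains both p1 and not p1.
          branch 1.1.2 (add not p4, not p4):
            (not (p2 implies p2) implies p1): β-rule — branch into not not (p2 implies p2)  //  p1.
              branch 1.1.2.1 (add not not (p2 implies p2)):
                not (p1 and not p2): β-rule — branch into not p1  //  not not p2.
                  branch 1.1.2.1.1 (add not p1):
                    not not (p2 implies p2): β-rule — branch into not p2  //  p2.
                      branch 1.1.2.1.1.1 (add not p2):
                        ○ open, literals {p1=false, p2=false, p4=false}.
                      branch 1.1.2.1.1.2 (add p2):
                        ○ open, literals {p1=false, p2=true, p4=false}.
                  branch 1.1.2.1.2 (add not not p2):
                    not not (p2 implies p2): β-rule — branch into not p2  //  p2.
                      branch 1.1.2.1.2.1 (add not p2):
                        × closes — contains both p2 and not p2.
                      branch 1.1.2.1.2.2 (add p2):
                        ○ open, literals {p1=false, p2=true, p4=false}.
              branch 1.1.2.2 (add p1):
                × closes — contains both p1 and not p1.
      branch 1.2 (add not ((p4 iff p4) and (not (p2 implies p2) implies p1)), ((p1 and not p2) or p1)):
        not ((p4 iff p4) and (not (p2 implies p2) implies p1)): β-rule — branch into not (p4 iff p4)  //  not (not (p2 implies p2) implies p1).
          branch 1.2.1 (add not (p4 iff p4)):
            ((p1 and not p2) or p1): β-rule — branch into (p1 and not p2)  //  p1.
              branch 1.2.1.1 (add (p1 and not p2)):
                (p1 and not p2): α-rule — add p1, not p2.
                not (p4 iff p4): β-rule — branch into p4, not p4  //  not p4, p4.
                  branch 1.2.1.1.1 (add p4, not p4):
                    × closes — contains both p4 and not p4.
                  branch 1.2.1.1.2 (add not p4, p4):
                    × closes — contains both p4 and not p4.
              branch 1.2.1.2 (add p1):
                not (p4 iff p4): β-rule — branch into p4, not p4  //  not p4, p4.
                  branch 1.2.1.2.1 (add p4, not p4):
                    × closes — contains both p4 and not p4.
                  branch 1.2.1.2.2 (add not p4, p4):
                    × closes — contains both p4 and not p4.
          branch 1.2.2 (add not (not (p2 implies p2) implies p1)):
            not (not (p2 implies p2) implies p1): α-rule — add not (p2 implies p2), not p1.
            not (p2 implies p2): α-rule — add p2, not p2.
            × closes — contains both p2 and not p2.
  branch 2 (add (not p3 iff not p1)):
    (not p3 iff not p1): β-rule — branch into not p3, not p1  //  not not p3, not not p1.
      branch 2.1 (add not p3, not p1):
        ○ open, literals {p1=false, p3=false}.
      branch 2.2 (add not not p3, not not p1):
        ○ open, literals {p1=true, p3=true}.
9 branches closed, 8 open.
Each open branch fixes some atoms; the unmentioned ones are free. Counting distinct full assignments: branch {p1=false, p2=false, p4=true} (p3) contributes 2 new; branch {p1=false, p2=true, p4=true} (p3) contributes 2 new; branch {p1=false, p2=true, p4=true} (p3) contributes 0 new; branch {p1=false, p2=false, p4=false} (p3) contributes 2 new; branch {p1=false, p2=true, p4=false} (p3) contributes 2 new; branch {p1=false, p2=true, p4=false} (p3) contributes 0 new; branch {p1=false, p3=false} (p2, p4) contributes 0 new; branch {p1=true, p3=true} (p2, p4) contributes 4 new. Total: 12.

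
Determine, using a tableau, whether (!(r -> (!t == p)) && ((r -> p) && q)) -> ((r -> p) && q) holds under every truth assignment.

Assume the negation and expand:
Initial set: {F ((!(r -> (!t == p)) && ((r -> p) && q)) -> ((r -> p) && q))}.
F ((!(r -> (!t == p)) && ((r -> p) && q)) -> ((r -> p) && q)): α-rule — add T (!(r -> (!t == p)) && ((r -> p) && q)), F ((r -> p) && q).
T (!(r -> (!t == p)) && ((r -> p) && q)): α-rule — add T !(r -> (!t == p)), T ((r -> p) && q).
T !(r -> (!t == p)): α-rule — add T r, F (!t == p).
T ((r -> p) && q): α-rule — add T (r -> p), T q.
F ((r -> p) && q): β-rule — branch into F (r -> p)  //  F q.
  branch 1 (add F (r -> p)):
    F (r -> p): α-rule — add T r, F p.
    F (!t == p): β-rule — branch into T !t, F p  //  F !t, T p.
      branch 1.1 (add T !t, F p):
        T (r -> p): β-rule — branch into F r  //  T p.
          branch 1.1.1 (add F r):
            × closes — contains both r and !r.
          branch 1.1.2 (add T p):
            × closes — contains both p and !p.
      branch 1.2 (add F !t, T p):
        × closes — contains both p and !p.
  branch 2 (add F q):
    × closes — contains both q and !q.
All 4 branches close.
Every branch closed, so the negation is unsatisfiable and the formula is valid.

Valid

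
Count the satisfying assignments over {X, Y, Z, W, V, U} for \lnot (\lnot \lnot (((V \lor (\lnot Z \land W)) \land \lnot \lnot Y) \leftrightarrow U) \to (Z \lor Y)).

8

Initial set: {\lnot (\lnot \lnot (((V \lor (\lnot Z \land W)) \land \lnot \lnot Y) \leftrightarrow U) \to (Z \lor Y))}.
\lnot (\lnot \lnot (((V \lor (\lnot Z \land W)) \land \lnot \lnot Y) \leftrightarrow U) \to (Z \lor Y)): α-rule — add \lnot \lnot (((V \lor (\lnot Z \land W)) \land \lnot \lnot Y) \leftrightarrow U), \lnot (Z \lor Y).
\lnot \lnot (((V \lor (\lnot Z \land W)) \land \lnot \lnot Y) \leftrightarrow U): drop double negation, giving (((V \lor (\lnot Z \land W)) \land \lnot \lnot Y) \leftrightarrow U).
\lnot (Z \lor Y): α-rule — add \lnot Z, \lnot Y.
(((V \lor (\lnot Z \land W)) \land \lnot \lnot Y) \leftrightarrow U): β-rule — branch into ((V \lor (\lnot Z \land W)) \land \lnot \lnot Y), U  //  \lnot ((V \lor (\lnot Z \land W)) \land \lnot \lnot Y), \lnot U.
  branch 1 (add ((V \lor (\lnot Z \land W)) \land \lnot \lnot Y), U):
    ((V \lor (\lnot Z \land W)) \land \lnot \lnot Y): α-rule — add (V \lor (\lnot Z \land W)), \lnot \lnot Y.
    \lnot \lnot Y: drop double negation, giving Y.
    × closes — contains both Y and \lnot Y.
  branch 2 (add \lnot ((V \lor (\lnot Z \land W)) \land \lnot \lnot Y), \lnot U):
    \lnot ((V \lor (\lnot Z \land W)) \land \lnot \lnot Y): β-rule — branch into \lnot (V \lor (\lnot Z \land W))  //  \lnot \lnot \lnot Y.
      branch 2.1 (add \lnot (V \lor (\lnot Z \land W))):
        \lnot (V \lor (\lnot Z \land W)): α-rule — add \lnot V, \lnot (\lnot Z \land W).
        \lnot (\lnot Z \land W): β-rule — branch into \lnot \lnot Z  //  \lnot W.
          branch 2.1.1 (add \lnot \lnot Z):
            × closes — contains both Z and \lnot Z.
          branch 2.1.2 (add \lnot W):
            ○ open, literals {U=false, V=false, W=false, Y=false, Z=false}.
      branch 2.2 (add \lnot \lnot \lnot Y):
        \lnot \lnot \lnot Y: drop double negation, giving \lnot Y.
        ○ open, literals {U=false, Y=false, Z=false}.
2 branches closed, 2 open.
Each open branch fixes some atoms; the unmentioned ones are free. Counting distinct full assignments: branch {U=false, V=false, W=false, Y=false, Z=false} (X) contributes 2 new; branch {U=false, Y=false, Z=false} (X, W, V) contributes 6 new. Total: 8.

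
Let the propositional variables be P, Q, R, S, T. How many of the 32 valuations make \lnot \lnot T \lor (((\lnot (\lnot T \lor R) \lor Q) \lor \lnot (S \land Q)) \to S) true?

Initial set: {(\lnot \lnot T \lor (((\lnot (\lnot T \lor R) \lor Q) \lor \lnot (S \land Q)) \to S))}.
(\lnot \lnot T \lor (((\lnot (\lnot T \lor R) \lor Q) \lor \lnot (S \land Q)) \to S)): β-rule — branch into \lnot \lnot T  //  (((\lnot (\lnot T \lor R) \lor Q) \lor \lnot (S \land Q)) \to S).
  branch 1 (add \lnot \lnot T):
    \lnot \lnot T: drop double negation, giving T.
    ○ open, literals {T=T}.
  branch 2 (add (((\lnot (\lnot T \lor R) \lor Q) \lor \lnot (S \land Q)) \to S)):
    (((\lnot (\lnot T \lor R) \lor Q) \lor \lnot (S \land Q)) \to S): β-rule — branch into \lnot ((\lnot (\lnot T \lor R) \lor Q) \lor \lnot (S \land Q))  //  S.
      branch 2.1 (add \lnot ((\lnot (\lnot T \lor R) \lor Q) \lor \lnot (S \land Q))):
        \lnot ((\lnot (\lnot T \lor R) \lor Q) \lor \lnot (S \land Q)): α-rule — add \lnot (\lnot (\lnot T \lor R) \lor Q), \lnot \lnot (S \land Q).
        \lnot (\lnot (\lnot T \lor R) \lor Q): α-rule — add \lnot \lnot (\lnot T \lor R), \lnot Q.
        \lnot \lnot (S \land Q): α-rule — add S, Q.
        × closes — contains both Q and \lnot Q.
      branch 2.2 (add S):
        ○ open, literals {S=T}.
1 branch closed, 2 open.
Each open branch fixes some atoms; the unmentioned ones are free. Counting distinct full assignments: branch {T=T} (P, Q, R, S) contributes 16 new; branch {S=T} (P, Q, R, T) contributes 8 new. Total: 24.

24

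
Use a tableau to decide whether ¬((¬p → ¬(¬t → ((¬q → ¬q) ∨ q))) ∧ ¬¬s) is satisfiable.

Satisfiable

Initial set: {T ¬((¬p → ¬(¬t → ((¬q → ¬q) ∨ q))) ∧ ¬¬s)}.
T ¬((¬p → ¬(¬t → ((¬q → ¬q) ∨ q))) ∧ ¬¬s): β-rule — branch into F (¬p → ¬(¬t → ((¬q → ¬q) ∨ q)))  //  F ¬¬s.
  branch 1 (add F (¬p → ¬(¬t → ((¬q → ¬q) ∨ q)))):
    F (¬p → ¬(¬t → ((¬q → ¬q) ∨ q))): α-rule — add T ¬p, F ¬(¬t → ((¬q → ¬q) ∨ q)).
    F ¬(¬t → ((¬q → ¬q) ∨ q)): β-rule — branch into F ¬t  //  T ((¬q → ¬q) ∨ q).
      branch 1.1 (add F ¬t):
        ○ open, literals {p=0, t=1}.
      branch 1.2 (add T ((¬q → ¬q) ∨ q)):
        T ((¬q → ¬q) ∨ q): β-rule — branch into T (¬q → ¬q)  //  T q.
          branch 1.2.1 (add T (¬q → ¬q)):
            T (¬q → ¬q): β-rule — branch into F ¬q  //  T ¬q.
              branch 1.2.1.1 (add F ¬q):
                ○ open, literals {p=0, q=1}.
              branch 1.2.1.2 (add T ¬q):
                ○ open, literals {p=0, q=0}.
          branch 1.2.2 (add T q):
            ○ open, literals {p=0, q=1}.
  branch 2 (add F ¬¬s):
    F ¬¬s: drop double negation, giving F s.
    ○ open, literals {s=0}.
0 branches closed, 5 open.
An open branch gives a satisfying assignment: p=0, t=1.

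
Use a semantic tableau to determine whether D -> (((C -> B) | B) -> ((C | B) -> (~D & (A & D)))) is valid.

Not valid

Assume the negation and expand:
Initial set: {~(D -> (((C -> B) | B) -> ((C | B) -> (~D & (A & D)))))}.
~(D -> (((C -> B) | B) -> ((C | B) -> (~D & (A & D))))): α-rule — add D, ~(((C -> B) | B) -> ((C | B) -> (~D & (A & D)))).
~(((C -> B) | B) -> ((C | B) -> (~D & (A & D)))): α-rule — add ((C -> B) | B), ~((C | B) -> (~D & (A & D))).
~((C | B) -> (~D & (A & D))): α-rule — add (C | B), ~(~D & (A & D)).
((C -> B) | B): β-rule — branch into (C -> B)  //  B.
  branch 1 (add (C -> B)):
    (C | B): β-rule — branch into C  //  B.
      branch 1.1 (add C):
        ~(~D & (A & D)): β-rule — branch into ~~D  //  ~(A & D).
          branch 1.1.1 (add ~~D):
            (C -> B): β-rule — branch into ~C  //  B.
              branch 1.1.1.1 (add ~C):
                × closes — contains both C and ~C.
              branch 1.1.1.2 (add B):
                ○ open, literals {B=T, C=T, D=T}.
          branch 1.1.2 (add ~(A & D)):
            (C -> B): β-rule — branch into ~C  //  B.
              branch 1.1.2.1 (add ~C):
                × closes — contains both C and ~C.
              branch 1.1.2.2 (add B):
                ~(A & D): β-rule — branch into ~A  //  ~D.
                  branch 1.1.2.2.1 (add ~A):
                    ○ open, literals {A=F, B=T, C=T, D=T}.
                  branch 1.1.2.2.2 (add ~D):
                    × closes — contains both D and ~D.
      branch 1.2 (add B):
        ~(~D & (A & D)): β-rule — branch into ~~D  //  ~(A & D).
          branch 1.2.1 (add ~~D):
            (C -> B): β-rule — branch into ~C  //  B.
              branch 1.2.1.1 (add ~C):
                ○ open, literals {B=T, C=F, D=T}.
              branch 1.2.1.2 (add B):
                ○ open, literals {B=T, D=T}.
          branch 1.2.2 (add ~(A & D)):
            (C -> B): β-rule — branch into ~C  //  B.
              branch 1.2.2.1 (add ~C):
                ~(A & D): β-rule — branch into ~A  //  ~D.
                  branch 1.2.2.1.1 (add ~A):
                    ○ open, literals {A=F, B=T, C=F, D=T}.
                  branch 1.2.2.1.2 (add ~D):
                    × closes — contains both D and ~D.
              branch 1.2.2.2 (add B):
                ~(A & D): β-rule — branch into ~A  //  ~D.
                  branch 1.2.2.2.1 (add ~A):
                    ○ open, literals {A=F, B=T, D=T}.
                  branch 1.2.2.2.2 (add ~D):
                    × closes — contains both D and ~D.
  branch 2 (add B):
    (C | B): β-rule — branch into C  //  B.
      branch 2.1 (add C):
        ~(~D & (A & D)): β-rule — branch into ~~D  //  ~(A & D).
          branch 2.1.1 (add ~~D):
            ○ open, literals {B=T, C=T, D=T}.
          branch 2.1.2 (add ~(A & D)):
            ~(A & D): β-rule — branch into ~A  //  ~D.
              branch 2.1.2.1 (add ~A):
                ○ open, literals {A=F, B=T, C=T, D=T}.
              branch 2.1.2.2 (add ~D):
                × closes — contains both D and ~D.
      branch 2.2 (add B):
        ~(~D & (A & D)): β-rule — branch into ~~D  //  ~(A & D).
          branch 2.2.1 (add ~~D):
            ○ open, literals {B=T, D=T}.
          branch 2.2.2 (add ~(A & D)):
            ~(A & D): β-rule — branch into ~A  //  ~D.
              branch 2.2.2.1 (add ~A):
                ○ open, literals {A=F, B=T, D=T}.
              branch 2.2.2.2 (add ~D):
                × closes — contains both D and ~D.
7 branches closed, 10 open.
An open branch gives a countermodel: B=T, C=T, D=T (unmentioned atoms arbitrary); under it the original formula is false.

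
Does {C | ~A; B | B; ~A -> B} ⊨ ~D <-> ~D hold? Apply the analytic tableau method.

Yes

Initial set: {(C | ~A); (B | B); (~A -> B); ~(~D <-> ~D)}.
(C | ~A): β-rule — branch into C  //  ~A.
  branch 1 (add C):
    (B | B): β-rule — branch into B  //  B.
      branch 1.1 (add B):
        (~A -> B): β-rule — branch into ~~A  //  B.
          branch 1.1.1 (add ~~A):
            ~(~D <-> ~D): β-rule — branch into ~D, ~~D  //  ~~D, ~D.
              branch 1.1.1.1 (add ~D, ~~D):
                × closes — contains both D and ~D.
              branch 1.1.1.2 (add ~~D, ~D):
                × closes — contains both D and ~D.
          branch 1.1.2 (add B):
            ~(~D <-> ~D): β-rule — branch into ~D, ~~D  //  ~~D, ~D.
              branch 1.1.2.1 (add ~D, ~~D):
                × closes — contains both D and ~D.
              branch 1.1.2.2 (add ~~D, ~D):
                × closes — contains both D and ~D.
      branch 1.2 (add B):
        (~A -> B): β-rule — branch into ~~A  //  B.
          branch 1.2.1 (add ~~A):
            ~(~D <-> ~D): β-rule — branch into ~D, ~~D  //  ~~D, ~D.
              branch 1.2.1.1 (add ~D, ~~D):
                × closes — contains both D and ~D.
              branch 1.2.1.2 (add ~~D, ~D):
                × closes — contains both D and ~D.
          branch 1.2.2 (add B):
            ~(~D <-> ~D): β-rule — branch into ~D, ~~D  //  ~~D, ~D.
              branch 1.2.2.1 (add ~D, ~~D):
                × closes — contains both D and ~D.
              branch 1.2.2.2 (add ~~D, ~D):
                × closes — contains both D and ~D.
  branch 2 (add ~A):
    (B | B): β-rule — branch into B  //  B.
      branch 2.1 (add B):
        (~A -> B): β-rule — branch into ~~A  //  B.
          branch 2.1.1 (add ~~A):
            × closes — contains both A and ~A.
          branch 2.1.2 (add B):
            ~(~D <-> ~D): β-rule — branch into ~D, ~~D  //  ~~D, ~D.
              branch 2.1.2.1 (add ~D, ~~D):
                × closes — contains both D and ~D.
              branch 2.1.2.2 (add ~~D, ~D):
                × closes — contains both D and ~D.
      branch 2.2 (add B):
        (~A -> B): β-rule — branch into ~~A  //  B.
          branch 2.2.1 (add ~~A):
            × closes — contains both A and ~A.
          branch 2.2.2 (add B):
            ~(~D <-> ~D): β-rule — branch into ~D, ~~D  //  ~~D, ~D.
              branch 2.2.2.1 (add ~D, ~~D):
                × closes — contains both D and ~D.
              branch 2.2.2.2 (add ~~D, ~D):
                × closes — contains both D and ~D.
All 14 branches close.
Every branch closed, so the premises entail the conclusion.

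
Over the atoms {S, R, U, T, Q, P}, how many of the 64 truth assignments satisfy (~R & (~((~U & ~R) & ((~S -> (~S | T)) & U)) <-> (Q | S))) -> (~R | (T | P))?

Initial set: {T ((~R & (~((~U & ~R) & ((~S -> (~S | T)) & U)) <-> (Q | S))) -> (~R | (T | P)))}.
T ((~R & (~((~U & ~R) & ((~S -> (~S | T)) & U)) <-> (Q | S))) -> (~R | (T | P))): β-rule — branch into F (~R & (~((~U & ~R) & ((~S -> (~S | T)) & U)) <-> (Q | S)))  //  T (~R | (T | P)).
  branch 1 (add F (~R & (~((~U & ~R) & ((~S -> (~S | T)) & U)) <-> (Q | S)))):
    F (~R & (~((~U & ~R) & ((~S -> (~S | T)) & U)) <-> (Q | S))): β-rule — branch into F ~R  //  F (~((~U & ~R) & ((~S -> (~S | T)) & U)) <-> (Q | S)).
      branch 1.1 (add F ~R):
        ○ open, literals {R=true}.
      branch 1.2 (add F (~((~U & ~R) & ((~S -> (~S | T)) & U)) <-> (Q | S))):
        F (~((~U & ~R) & ((~S -> (~S | T)) & U)) <-> (Q | S)): β-rule — branch into T ~((~U & ~R) & ((~S -> (~S | T)) & U)), F (Q | S)  //  F ~((~U & ~R) & ((~S -> (~S | T)) & U)), T (Q | S).
          branch 1.2.1 (add T ~((~U & ~R) & ((~S -> (~S | T)) & U)), F (Q | S)):
            F (Q | S): α-rule — add F Q, F S.
            T ~((~U & ~R) & ((~S -> (~S | T)) & U)): β-rule — branch into F (~U & ~R)  //  F ((~S -> (~S | T)) & U).
              branch 1.2.1.1 (add F (~U & ~R)):
                F (~U & ~R): β-rule — branch into F ~U  //  F ~R.
                  branch 1.2.1.1.1 (add F ~U):
                    ○ open, literals {Q=false, S=false, U=true}.
                  branch 1.2.1.1.2 (add F ~R):
                    ○ open, literals {Q=false, R=true, S=false}.
              branch 1.2.1.2 (add F ((~S -> (~S | T)) & U)):
                F ((~S -> (~S | T)) & U): β-rule — branch into F (~S -> (~S | T))  //  F U.
                  branch 1.2.1.2.1 (add F (~S -> (~S | T))):
                    F (~S -> (~S | T)): α-rule — add T ~S, F (~S | T).
                    F (~S | T): α-rule — add F ~S, F T.
                    × closes — contains both S and ~S.
                  branch 1.2.1.2.2 (add F U):
                    ○ open, literals {Q=false, S=false, U=false}.
          branch 1.2.2 (add F ~((~U & ~R) & ((~S -> (~S | T)) & U)), T (Q | S)):
            F ~((~U & ~R) & ((~S -> (~S | T)) & U)): α-rule — add T (~U & ~R), T ((~S -> (~S | T)) & U).
            T (~U & ~R): α-rule — add T ~U, T ~R.
            T ((~S -> (~S | T)) & U): α-rule — add T (~S -> (~S | T)), T U.
            × closes — contains both U and ~U.
  branch 2 (add T (~R | (T | P))):
    T (~R | (T | P)): β-rule — branch into T ~R  //  T (T | P).
      branch 2.1 (add T ~R):
        ○ open, literals {R=false}.
      branch 2.2 (add T (T | P)):
        T (T | P): β-rule — branch into T T  //  T P.
          branch 2.2.1 (add T T):
            ○ open, literals {T=true}.
          branch 2.2.2 (add T P):
            ○ open, literals {P=true}.
2 branches closed, 7 open.
Each open branch fixes some atoms; the unmentioned ones are free. Counting distinct full assignments: branch {R=true} (S, U, T, Q, P) contributes 32 new; branch {Q=false, S=false, U=true} (R, T, P) contributes 4 new; branch {Q=false, R=true, S=false} (U, T, P) contributes 0 new; branch {Q=false, S=false, U=false} (R, T, P) contributes 4 new; branch {R=false} (S, U, T, Q, P) contributes 24 new; branch {T=true} (S, R, U, Q, P) contributes 0 new; branch {P=true} (S, R, U, T, Q) contributes 0 new. Total: 64.

64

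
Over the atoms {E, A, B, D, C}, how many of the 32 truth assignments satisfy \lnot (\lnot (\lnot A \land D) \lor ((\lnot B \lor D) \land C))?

Initial set: {T \lnot (\lnot (\lnot A \land D) \lor ((\lnot B \lor D) \land C))}.
T \lnot (\lnot (\lnot A \land D) \lor ((\lnot B \lor D) \land C)): α-rule — add F \lnot (\lnot A \land D), F ((\lnot B \lor D) \land C).
F \lnot (\lnot A \land D): α-rule — add T \lnot A, T D.
F ((\lnot B \lor D) \land C): β-rule — branch into F (\lnot B \lor D)  //  F C.
  branch 1 (add F (\lnot B \lor D)):
    F (\lnot B \lor D): α-rule — add F \lnot B, F D.
    × closes — contains both D and \lnot D.
  branch 2 (add F C):
    ○ open, literals {A=F, C=F, D=T}.
1 branch closed, 1 open.
Each open branch fixes some atoms; the unmentioned ones are free. Counting distinct full assignments: branch {A=F, C=F, D=T} (E, B) contributes 4 new. Total: 4.

4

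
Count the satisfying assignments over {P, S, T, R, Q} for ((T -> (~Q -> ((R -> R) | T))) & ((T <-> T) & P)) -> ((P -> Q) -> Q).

32

Initial set: {(((T -> (~Q -> ((R -> R) | T))) & ((T <-> T) & P)) -> ((P -> Q) -> Q))}.
(((T -> (~Q -> ((R -> R) | T))) & ((T <-> T) & P)) -> ((P -> Q) -> Q)): β-rule — branch into ~((T -> (~Q -> ((R -> R) | T))) & ((T <-> T) & P))  //  ((P -> Q) -> Q).
  branch 1 (add ~((T -> (~Q -> ((R -> R) | T))) & ((T <-> T) & P))):
    ~((T -> (~Q -> ((R -> R) | T))) & ((T <-> T) & P)): β-rule — branch into ~(T -> (~Q -> ((R -> R) | T)))  //  ~((T <-> T) & P).
      branch 1.1 (add ~(T -> (~Q -> ((R -> R) | T)))):
        ~(T -> (~Q -> ((R -> R) | T))): α-rule — add T, ~(~Q -> ((R -> R) | T)).
        ~(~Q -> ((R -> R) | T)): α-rule — add ~Q, ~((R -> R) | T).
        ~((R -> R) | T): α-rule — add ~(R -> R), ~T.
        × closes — contains both T and ~T.
      branch 1.2 (add ~((T <-> T) & P)):
        ~((T <-> T) & P): β-rule — branch into ~(T <-> T)  //  ~P.
          branch 1.2.1 (add ~(T <-> T)):
            ~(T <-> T): β-rule — branch into T, ~T  //  ~T, T.
              branch 1.2.1.1 (add T, ~T):
                × closes — contains both T and ~T.
              branch 1.2.1.2 (add ~T, T):
                × closes — contains both T and ~T.
          branch 1.2.2 (add ~P):
            ○ open, literals {P=0}.
  branch 2 (add ((P -> Q) -> Q)):
    ((P -> Q) -> Q): β-rule — branch into ~(P -> Q)  //  Q.
      branch 2.1 (add ~(P -> Q)):
        ~(P -> Q): α-rule — add P, ~Q.
        ○ open, literals {P=1, Q=0}.
      branch 2.2 (add Q):
        ○ open, literals {Q=1}.
3 branches closed, 3 open.
Each open branch fixes some atoms; the unmentioned ones are free. Counting distinct full assignments: branch {P=0} (S, T, R, Q) contributes 16 new; branch {P=1, Q=0} (S, T, R) contributes 8 new; branch {Q=1} (P, S, T, R) contributes 8 new. Total: 32.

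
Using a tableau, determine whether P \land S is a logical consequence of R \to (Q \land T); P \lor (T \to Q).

Initial set: {(R \to (Q \land T)); (P \lor (T \to Q)); \lnot (P \land S)}.
(R \to (Q \land T)): β-rule — branch into \lnot R  //  (Q \land T).
  branch 1 (add \lnot R):
    (P \lor (T \to Q)): β-rule — branch into P  //  (T \to Q).
      branch 1.1 (add P):
        \lnot (P \land S): β-rule — branch into \lnot P  //  \lnot S.
          branch 1.1.1 (add \lnot P):
            × closes — contains both P and \lnot P.
          branch 1.1.2 (add \lnot S):
            ○ open, literals {P=T, R=F, S=F}.
      branch 1.2 (add (T \to Q)):
        \lnot (P \land S): β-rule — branch into \lnot P  //  \lnot S.
          branch 1.2.1 (add \lnot P):
            (T \to Q): β-rule — branch into \lnot T  //  Q.
              branch 1.2.1.1 (add \lnot T):
                ○ open, literals {P=F, R=F, T=F}.
              branch 1.2.1.2 (add Q):
                ○ open, literals {P=F, Q=T, R=F}.
          branch 1.2.2 (add \lnot S):
            (T \to Q): β-rule — branch into \lnot T  //  Q.
              branch 1.2.2.1 (add \lnot T):
                ○ open, literals {R=F, S=F, T=F}.
              branch 1.2.2.2 (add Q):
                ○ open, literals {Q=T, R=F, S=F}.
  branch 2 (add (Q \land T)):
    (Q \land T): α-rule — add Q, T.
    (P \lor (T \to Q)): β-rule — branch into P  //  (T \to Q).
      branch 2.1 (add P):
        \lnot (P \land S): β-rule — branch into \lnot P  //  \lnot S.
          branch 2.1.1 (add \lnot P):
            × closes — contains both P and \lnot P.
          branch 2.1.2 (add \lnot S):
            ○ open, literals {P=T, Q=T, S=F, T=T}.
      branch 2.2 (add (T \to Q)):
        \lnot (P \land S): β-rule — branch into \lnot P  //  \lnot S.
          branch 2.2.1 (add \lnot P):
            (T \to Q): β-rule — branch into \lnot T  //  Q.
              branch 2.2.1.1 (add \lnot T):
                × closes — contains both T and \lnot T.
              branch 2.2.1.2 (add Q):
                ○ open, literals {P=F, Q=T, T=T}.
          branch 2.2.2 (add \lnot S):
            (T \to Q): β-rule — branch into \lnot T  //  Q.
              branch 2.2.2.1 (add \lnot T):
                × closes — contains both T and \lnot T.
              branch 2.2.2.2 (add Q):
                ○ open, literals {Q=T, S=F, T=T}.
4 branches closed, 8 open.
An open branch gives a countermodel: P=T, R=F, S=F (unmentioned atoms arbitrary); the premises hold there but the conclusion fails.

No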